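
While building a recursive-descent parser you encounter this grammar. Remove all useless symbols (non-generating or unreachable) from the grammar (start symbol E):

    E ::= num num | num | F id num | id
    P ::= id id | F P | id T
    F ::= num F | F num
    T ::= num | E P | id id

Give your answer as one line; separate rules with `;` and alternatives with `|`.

E ::= num num | num | id

Generating nonterminals: {E, P, T}.
Reachable from E after that: {E}.
Removed useless symbols: {F, P, T} and every production mentioning them.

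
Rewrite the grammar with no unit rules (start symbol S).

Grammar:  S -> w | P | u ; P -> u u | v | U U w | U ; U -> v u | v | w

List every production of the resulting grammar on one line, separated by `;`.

Unit pairs: P ⇒* {U}; S ⇒* {P, U}.
For every A with A ⇒* B via unit rules, add B's non-unit alternatives to A; then delete every rule of the form X → Y.

S -> v u | v | w | u | u u | U U w; P -> v u | v | w | u u | U U w; U -> v u | v | w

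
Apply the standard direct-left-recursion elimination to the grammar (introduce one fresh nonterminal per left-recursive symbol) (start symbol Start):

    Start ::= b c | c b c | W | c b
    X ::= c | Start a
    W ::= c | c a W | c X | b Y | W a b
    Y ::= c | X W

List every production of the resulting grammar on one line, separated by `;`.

Start ::= b c | c b c | W | c b; X ::= c | Start a; W ::= c W1 | c a W W1 | c X W1 | b Y W1; Y ::= c | X W; W1 ::= a b W1 | ε

W is directly left-recursive.
For W: α = {a b}, β = {c, c a W, c X, b Y}. Rewrite as W → β W1 and W1 → α W1 | ε.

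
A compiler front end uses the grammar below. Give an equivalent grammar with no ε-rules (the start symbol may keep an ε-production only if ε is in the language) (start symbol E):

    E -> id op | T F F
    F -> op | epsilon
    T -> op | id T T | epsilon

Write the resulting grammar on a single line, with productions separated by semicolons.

E -> id op | T F F | T F | T | F F | F | ε; F -> op; T -> op | id T T | id T | id

The nullable symbols are {E, F, T}.
ε ∈ L(G) since E is nullable, so keep E → ε.
Expand every rule over subsets of its nullable positions: E → T F F gives T F F | T F | T | F F | F. T → id T T gives id T T | id T | id.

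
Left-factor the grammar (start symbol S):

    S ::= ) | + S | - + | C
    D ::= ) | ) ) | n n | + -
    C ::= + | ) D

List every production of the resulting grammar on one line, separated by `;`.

D has alternatives sharing prefix ')': factor to D → ) D' with D' → ε | ).

S ::= ) | + S | - + | C; D ::= n n | + - | ) D'; C ::= + | ) D; D' ::= ε | )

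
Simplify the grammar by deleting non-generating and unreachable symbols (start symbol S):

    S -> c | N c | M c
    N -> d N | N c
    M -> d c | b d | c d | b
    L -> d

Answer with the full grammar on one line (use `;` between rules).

Generating nonterminals: {L, M, S}.
Reachable from S after that: {M, S}.
Removed useless symbols: {L, N} and every production mentioning them.

S -> c | M c; M -> d c | b d | c d | b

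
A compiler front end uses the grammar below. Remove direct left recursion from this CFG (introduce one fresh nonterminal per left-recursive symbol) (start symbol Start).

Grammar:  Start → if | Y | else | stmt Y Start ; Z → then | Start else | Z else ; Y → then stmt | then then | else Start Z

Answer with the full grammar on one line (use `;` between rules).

Z is directly left-recursive.
For Z: α = {else}, β = {then, Start else}. Rewrite as Z → β Z1 and Z1 → α Z1 | ε.

Start → if | Y | else | stmt Y Start; Z → then Z1 | Start else Z1; Y → then stmt | then then | else Start Z; Z1 → else Z1 | ε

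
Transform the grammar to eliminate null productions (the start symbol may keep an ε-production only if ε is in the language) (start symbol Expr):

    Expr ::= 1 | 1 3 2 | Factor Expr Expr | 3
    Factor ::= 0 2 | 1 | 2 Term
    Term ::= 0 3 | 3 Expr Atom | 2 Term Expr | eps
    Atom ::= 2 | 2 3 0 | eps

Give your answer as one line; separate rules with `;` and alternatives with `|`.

Nullable set = {Atom, Term}.
ε ∉ L(G), so no ε-production is kept.
Expand every rule over subsets of its nullable positions: Factor → 2 Term gives 2 Term | 2. Term → 3 Expr Atom gives 3 Expr Atom | 3 Expr. Term → 2 Term Expr gives 2 Term Expr | 2 Expr.

Expr ::= 1 | 1 3 2 | Factor Expr Expr | 3; Factor ::= 0 2 | 1 | 2 Term | 2; Term ::= 0 3 | 3 Expr Atom | 3 Expr | 2 Term Expr | 2 Expr; Atom ::= 2 | 2 3 0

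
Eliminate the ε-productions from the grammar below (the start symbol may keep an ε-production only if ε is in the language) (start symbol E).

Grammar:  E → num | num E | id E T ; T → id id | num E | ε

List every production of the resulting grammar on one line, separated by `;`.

Nullable nonterminals: {T}.
ε ∉ L(G), so no ε-production is kept.
For each production, add variants omitting each subset of nullable occurrences: E → id E T gives id E T | id E.

E → num | num E | id E T | id E; T → id id | num E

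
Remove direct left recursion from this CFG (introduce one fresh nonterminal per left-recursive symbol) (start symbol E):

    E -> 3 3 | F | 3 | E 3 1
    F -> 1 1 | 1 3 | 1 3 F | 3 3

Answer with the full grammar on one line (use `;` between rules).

E is directly left-recursive.
For E: α = {3 1}, β = {3 3, F, 3}. Rewrite as E → β E' and E' → α E' | ε.

E -> 3 3 E' | F E' | 3 E'; F -> 1 1 | 1 3 | 1 3 F | 3 3; E' -> 3 1 E' | ε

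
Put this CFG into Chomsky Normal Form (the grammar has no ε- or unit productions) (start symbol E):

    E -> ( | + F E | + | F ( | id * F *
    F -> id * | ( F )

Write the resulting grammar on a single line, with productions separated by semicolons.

Introduce a nonterminal for each terminal appearing in a rule of length ≥ 2: X1 → +, X2 → (, X3 → id, X4 → *, X5 → ).
Binarize each right-hand side of length ≥ 3 by chaining fresh nonterminals (Y1, Y2, …): affected rules were E → X1 F E; E → X3 X4 F X4; F → X2 F X5.

E -> ( | X1 Y1 | + | F X2 | X3 Y2; F -> X3 X4 | X2 Y4; X1 -> +; X2 -> (; X3 -> id; X4 -> *; X5 -> ); Y1 -> F E; Y2 -> X4 Y3; Y3 -> F X4; Y4 -> F X5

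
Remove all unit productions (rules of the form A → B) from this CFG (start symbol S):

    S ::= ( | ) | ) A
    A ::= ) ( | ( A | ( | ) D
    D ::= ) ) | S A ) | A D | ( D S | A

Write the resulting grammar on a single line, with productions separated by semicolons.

Unit pairs: D ⇒* {A}.
For each unit pair (A, B), copy every non-unit production of B to A, then drop all unit productions.

S ::= ( | ) | ) A; A ::= ) ( | ( A | ( | ) D; D ::= ) ) | S A ) | A D | ( D S | ) ( | ( A | ( | ) D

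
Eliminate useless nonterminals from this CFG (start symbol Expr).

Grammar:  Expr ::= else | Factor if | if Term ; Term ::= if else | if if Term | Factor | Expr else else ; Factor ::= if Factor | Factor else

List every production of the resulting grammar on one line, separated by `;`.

Generating nonterminals: {Expr, Term}.
Reachable from Expr after that: {Expr, Term}.
Removed useless symbols: {Factor} and every production mentioning them.

Expr ::= else | if Term; Term ::= if else | if if Term | Expr else else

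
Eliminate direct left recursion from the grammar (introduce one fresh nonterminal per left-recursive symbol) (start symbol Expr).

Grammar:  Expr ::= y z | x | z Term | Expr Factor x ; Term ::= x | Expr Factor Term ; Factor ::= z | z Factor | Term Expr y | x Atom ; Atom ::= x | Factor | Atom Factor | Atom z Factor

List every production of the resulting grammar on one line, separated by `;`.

Left recursion appears on Expr, Atom.
For Expr: α = {Factor x}, β = {y z, x, z Term}. Rewrite as Expr → β Expr1 and Expr1 → α Expr1 | ε.
For Atom: α = {Factor, z Factor}, β = {x, Factor}. Rewrite as Atom → β Atom1 and Atom1 → α Atom1 | ε.

Expr ::= y z Expr1 | x Expr1 | z Term Expr1; Term ::= x | Expr Factor Term; Factor ::= z | z Factor | Term Expr y | x Atom; Atom ::= x Atom1 | Factor Atom1; Expr1 ::= Factor x Expr1 | epsilon; Atom1 ::= Factor Atom1 | z Factor Atom1 | epsilon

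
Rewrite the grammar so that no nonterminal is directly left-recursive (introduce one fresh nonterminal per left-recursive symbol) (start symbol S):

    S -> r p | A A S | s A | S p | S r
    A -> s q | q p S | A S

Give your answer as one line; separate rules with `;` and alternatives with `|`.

S -> r p S' | A A S S' | s A S'; A -> s q A' | q p S A'; S' -> p S' | r S' | ε; A' -> S A' | ε

S, A are directly left-recursive.
For S: α = {p, r}, β = {r p, A A S, s A}. Rewrite as S → β S' and S' → α S' | ε.
For A: α = {S}, β = {s q, q p S}. Rewrite as A → β A' and A' → α A' | ε.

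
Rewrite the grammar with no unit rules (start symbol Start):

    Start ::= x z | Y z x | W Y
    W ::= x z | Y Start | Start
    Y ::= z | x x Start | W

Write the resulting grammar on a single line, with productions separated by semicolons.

Start ::= x z | Y z x | W Y; W ::= x z | Y z x | W Y | Y Start; Y ::= x z | Y z x | W Y | Y Start | z | x x Start

Unit pairs: W ⇒* {Start}; Y ⇒* {Start, W}.
For every A with A ⇒* B via unit rules, add B's non-unit alternatives to A; then delete every rule of the form X → Y.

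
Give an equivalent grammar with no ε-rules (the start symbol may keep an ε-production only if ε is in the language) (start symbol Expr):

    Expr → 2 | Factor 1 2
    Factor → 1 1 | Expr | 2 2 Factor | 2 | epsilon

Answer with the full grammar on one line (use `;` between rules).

Expr → 2 | Factor 1 2 | 1 2; Factor → 1 1 | Expr | 2 2 Factor | 2 2 | 2

Nullable set = {Factor}.
ε ∉ L(G), so no ε-production is kept.
Add the nullable-subset variants: Expr → Factor 1 2 gives Factor 1 2 | 1 2. Factor → 2 2 Factor gives 2 2 Factor | 2 2.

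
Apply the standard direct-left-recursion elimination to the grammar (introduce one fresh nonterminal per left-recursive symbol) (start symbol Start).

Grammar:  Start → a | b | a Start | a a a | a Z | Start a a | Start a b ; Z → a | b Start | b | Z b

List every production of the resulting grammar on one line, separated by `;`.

Start → a Start1 | b Start1 | a Start Start1 | a a a Start1 | a Z Start1; Z → a Z1 | b Start Z1 | b Z1; Start1 → a a Start1 | a b Start1 | ε; Z1 → b Z1 | ε

Left recursion appears on Start, Z.
For Start: α = {a a, a b}, β = {a, b, a Start, a a a, a Z}. Rewrite as Start → β Start1 and Start1 → α Start1 | ε.
For Z: α = {b}, β = {a, b Start, b}. Rewrite as Z → β Z1 and Z1 → α Z1 | ε.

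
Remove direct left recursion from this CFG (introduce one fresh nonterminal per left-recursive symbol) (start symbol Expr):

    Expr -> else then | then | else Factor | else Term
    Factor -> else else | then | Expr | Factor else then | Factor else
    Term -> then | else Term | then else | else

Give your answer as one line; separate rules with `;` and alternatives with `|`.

Expr -> else then | then | else Factor | else Term; Factor -> else else Factor1 | then Factor1 | Expr Factor1; Term -> then | else Term | then else | else; Factor1 -> else then Factor1 | else Factor1 | ε

Left recursion appears on Factor.
For Factor: α = {else then, else}, β = {else else, then, Expr}. Rewrite as Factor → β Factor1 and Factor1 → α Factor1 | ε.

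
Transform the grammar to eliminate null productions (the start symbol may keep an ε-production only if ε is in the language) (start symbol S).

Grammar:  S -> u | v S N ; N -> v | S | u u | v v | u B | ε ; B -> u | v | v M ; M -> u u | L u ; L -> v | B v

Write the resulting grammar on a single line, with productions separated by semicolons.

S -> u | v S N | v S; N -> v | S | u u | v v | u B; B -> u | v | v M; M -> u u | L u; L -> v | B v

Nullable set = {N}.
ε ∉ L(G), so no ε-production is kept.
Expand every rule over subsets of its nullable positions: S → v S N gives v S N | v S.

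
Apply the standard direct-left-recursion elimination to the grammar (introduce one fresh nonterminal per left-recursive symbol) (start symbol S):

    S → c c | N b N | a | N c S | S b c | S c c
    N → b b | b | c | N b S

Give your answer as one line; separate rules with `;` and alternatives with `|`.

Left recursion appears on S, N.
For S: α = {b c, c c}, β = {c c, N b N, a, N c S}. Rewrite as S → β S' and S' → α S' | ε.
For N: α = {b S}, β = {b b, b, c}. Rewrite as N → β N' and N' → α N' | ε.

S → c c S' | N b N S' | a S' | N c S S'; N → b b N' | b N' | c N'; S' → b c S' | c c S' | ε; N' → b S N' | ε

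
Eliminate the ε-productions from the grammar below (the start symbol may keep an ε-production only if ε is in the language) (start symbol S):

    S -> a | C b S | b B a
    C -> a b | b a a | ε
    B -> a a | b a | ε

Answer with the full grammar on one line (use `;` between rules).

Nullable nonterminals: {B, C}.
ε ∉ L(G), so no ε-production is kept.
Add the nullable-subset variants: S → C b S gives C b S | b S. S → b B a gives b B a | b a.

S -> a | C b S | b S | b B a | b a; C -> a b | b a a; B -> a a | b a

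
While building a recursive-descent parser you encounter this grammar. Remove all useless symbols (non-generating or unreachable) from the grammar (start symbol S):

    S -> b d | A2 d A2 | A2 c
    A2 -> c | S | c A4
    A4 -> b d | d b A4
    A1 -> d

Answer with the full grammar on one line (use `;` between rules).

Generating nonterminals: {A1, A2, A4, S}.
Reachable from S after that: {A2, A4, S}.
Removed useless symbols: {A1} and every production mentioning them.

S -> b d | A2 d A2 | A2 c; A2 -> c | S | c A4; A4 -> b d | d b A4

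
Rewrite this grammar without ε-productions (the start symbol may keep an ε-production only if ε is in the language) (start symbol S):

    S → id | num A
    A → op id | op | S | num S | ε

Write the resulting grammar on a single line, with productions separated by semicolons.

S → id | num A | num; A → op id | op | S | num S

Nullable nonterminals: {A}.
ε ∉ L(G), so no ε-production is kept.
Expand every rule over subsets of its nullable positions: S → num A gives num A | num.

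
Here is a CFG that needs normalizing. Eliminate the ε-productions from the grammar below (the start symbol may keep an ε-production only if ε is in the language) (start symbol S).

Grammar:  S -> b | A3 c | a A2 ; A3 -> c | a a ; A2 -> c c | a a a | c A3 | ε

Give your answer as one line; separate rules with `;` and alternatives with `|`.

S -> b | A3 c | a A2 | a; A3 -> c | a a; A2 -> c c | a a a | c A3

Nullable nonterminals: {A2}.
ε ∉ L(G), so no ε-production is kept.
For each production, add variants omitting each subset of nullable occurrences: S → a A2 gives a A2 | a.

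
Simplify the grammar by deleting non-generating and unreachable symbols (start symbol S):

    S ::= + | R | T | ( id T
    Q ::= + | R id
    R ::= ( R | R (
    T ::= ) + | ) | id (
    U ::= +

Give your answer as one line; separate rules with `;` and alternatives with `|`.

Generating nonterminals: {Q, S, T, U}.
Reachable from S after that: {S, T}.
Removed useless symbols: {Q, R, U} and every production mentioning them.

S ::= + | T | ( id T; T ::= ) + | ) | id (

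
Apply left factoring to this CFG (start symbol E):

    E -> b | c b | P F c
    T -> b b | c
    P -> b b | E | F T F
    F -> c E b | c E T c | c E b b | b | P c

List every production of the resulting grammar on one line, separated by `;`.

E -> b | c b | P F c; T -> b b | c; P -> b b | E | F T F; F -> b | P c | c E F'; F' -> T c | b F''; F'' -> ε | b

F has alternatives sharing prefix 'c E': factor to F → c E F' with F' → b | T c | b b.
F' has alternatives sharing prefix 'b': factor to F' → b F'' with F'' → ε | b.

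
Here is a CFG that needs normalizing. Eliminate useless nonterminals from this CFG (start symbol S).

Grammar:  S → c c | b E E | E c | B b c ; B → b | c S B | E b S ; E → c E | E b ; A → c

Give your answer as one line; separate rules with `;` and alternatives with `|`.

Generating nonterminals: {A, B, S}.
Reachable from S after that: {B, S}.
Removed useless symbols: {A, E} and every production mentioning them.

S → c c | B b c; B → b | c S B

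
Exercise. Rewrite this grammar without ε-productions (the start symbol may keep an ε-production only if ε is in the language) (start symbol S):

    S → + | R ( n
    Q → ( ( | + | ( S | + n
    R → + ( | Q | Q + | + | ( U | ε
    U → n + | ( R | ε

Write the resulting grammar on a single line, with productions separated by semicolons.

Nullable nonterminals: {R, U}.
ε ∉ L(G), so no ε-production is kept.
Expand every rule over subsets of its nullable positions: S → R ( n gives R ( n | ( n. R → ( U gives ( U | (. U → ( R gives ( R | (.

S → + | R ( n | ( n; Q → ( ( | + | ( S | + n; R → + ( | Q | Q + | + | ( U | (; U → n + | ( R | (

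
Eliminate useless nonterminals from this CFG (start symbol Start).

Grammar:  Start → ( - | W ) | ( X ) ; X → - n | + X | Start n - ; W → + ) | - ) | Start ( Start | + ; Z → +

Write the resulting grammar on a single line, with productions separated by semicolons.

Generating nonterminals: {Start, W, X, Z}.
Reachable from Start after that: {Start, W, X}.
Removed useless symbols: {Z} and every production mentioning them.

Start → ( - | W ) | ( X ); X → - n | + X | Start n -; W → + ) | - ) | Start ( Start | +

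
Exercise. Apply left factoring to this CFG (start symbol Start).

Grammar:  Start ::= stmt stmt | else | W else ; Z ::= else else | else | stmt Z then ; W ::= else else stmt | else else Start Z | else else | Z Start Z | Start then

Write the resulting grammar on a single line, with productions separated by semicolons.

Start ::= stmt stmt | else | W else; Z ::= stmt Z then | else Z1; W ::= Z Start Z | Start then | else else W1; Z1 ::= else | ε; W1 ::= stmt | Start Z | ε

Z has alternatives sharing prefix 'else': factor to Z → else Z1 with Z1 → else | ε.
W has alternatives sharing prefix 'else else': factor to W → else else W1 with W1 → stmt | Start Z | ε.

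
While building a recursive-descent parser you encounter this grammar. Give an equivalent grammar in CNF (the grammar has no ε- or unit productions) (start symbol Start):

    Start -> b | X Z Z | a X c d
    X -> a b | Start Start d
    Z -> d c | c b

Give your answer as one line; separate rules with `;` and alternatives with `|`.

Start -> b | X Y1 | X1 Y2; X -> X1 X4 | Start Y4; Z -> X3 X2 | X2 X4; X1 -> a; X2 -> c; X3 -> d; X4 -> b; Y1 -> Z Z; Y2 -> X Y3; Y3 -> X2 X3; Y4 -> Start X3

Introduce a nonterminal for each terminal appearing in a rule of length ≥ 2: X1 → a, X2 → c, X3 → d, X4 → b.
Binarize each right-hand side of length ≥ 3 by chaining fresh nonterminals (Y1, Y2, …): affected rules were Start → X Z Z; Start → X1 X X2 X3; X → Start Start X3.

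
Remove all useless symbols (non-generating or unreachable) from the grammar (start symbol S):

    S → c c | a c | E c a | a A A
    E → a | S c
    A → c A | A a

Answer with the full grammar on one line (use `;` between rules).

Generating nonterminals: {E, S}.
Reachable from S after that: {E, S}.
Removed useless symbols: {A} and every production mentioning them.

S → c c | a c | E c a; E → a | S c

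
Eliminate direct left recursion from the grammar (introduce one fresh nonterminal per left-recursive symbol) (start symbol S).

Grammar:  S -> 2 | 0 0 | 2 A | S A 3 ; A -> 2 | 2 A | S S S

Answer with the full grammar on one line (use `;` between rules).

S -> 2 S' | 0 0 S' | 2 A S'; A -> 2 | 2 A | S S S; S' -> A 3 S' | epsilon

Directly left-recursive nonterminal: S.
For S: α = {A 3}, β = {2, 0 0, 2 A}. Rewrite as S → β S' and S' → α S' | ε.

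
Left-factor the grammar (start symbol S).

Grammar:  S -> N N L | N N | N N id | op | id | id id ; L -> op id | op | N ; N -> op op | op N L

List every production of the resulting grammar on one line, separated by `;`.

S has alternatives sharing prefix 'N N': factor to S → N N S' with S' → L | ε | id.
S has alternatives sharing prefix 'id': factor to S → id S'' with S'' → ε | id.
L has alternatives sharing prefix 'op': factor to L → op L' with L' → id | ε.
N has alternatives sharing prefix 'op': factor to N → op N' with N' → op | N L.

S -> op | N N S' | id S''; L -> N | op L'; N -> op N'; S' -> L | eps | id; S'' -> eps | id; L' -> id | eps; N' -> op | N L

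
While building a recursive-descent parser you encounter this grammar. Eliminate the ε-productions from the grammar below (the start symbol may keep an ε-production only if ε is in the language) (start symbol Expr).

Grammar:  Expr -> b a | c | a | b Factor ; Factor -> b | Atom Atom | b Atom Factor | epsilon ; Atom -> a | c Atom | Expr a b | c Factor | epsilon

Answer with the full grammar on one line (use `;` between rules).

Expr -> b a | c | a | b Factor | b; Factor -> b | Atom Atom | Atom | b Atom Factor | b Atom | b Factor; Atom -> a | c Atom | c | Expr a b | c Factor

Nullable nonterminals: {Atom, Factor}.
ε ∉ L(G), so no ε-production is kept.
Expand every rule over subsets of its nullable positions: Expr → b Factor gives b Factor | b. Factor → Atom Atom gives Atom Atom | Atom. Factor → b Atom Factor gives b Atom Factor | b Atom | b Factor. Atom → c Atom gives c Atom | c.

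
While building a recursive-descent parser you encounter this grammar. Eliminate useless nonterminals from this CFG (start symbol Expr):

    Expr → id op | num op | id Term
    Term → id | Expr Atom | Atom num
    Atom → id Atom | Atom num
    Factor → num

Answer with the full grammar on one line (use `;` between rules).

Generating nonterminals: {Expr, Factor, Term}.
Reachable from Expr after that: {Expr, Term}.
Removed useless symbols: {Atom, Factor} and every production mentioning them.

Expr → id op | num op | id Term; Term → id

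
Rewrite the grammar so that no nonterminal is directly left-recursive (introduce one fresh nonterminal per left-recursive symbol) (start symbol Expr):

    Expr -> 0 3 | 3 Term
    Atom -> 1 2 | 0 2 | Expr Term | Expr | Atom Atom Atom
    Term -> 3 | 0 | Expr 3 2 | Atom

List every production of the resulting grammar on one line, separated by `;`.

Directly left-recursive nonterminal: Atom.
For Atom: α = {Atom Atom}, β = {1 2, 0 2, Expr Term, Expr}. Rewrite as Atom → β Atom1 and Atom1 → α Atom1 | ε.

Expr -> 0 3 | 3 Term; Atom -> 1 2 Atom1 | 0 2 Atom1 | Expr Term Atom1 | Expr Atom1; Term -> 3 | 0 | Expr 3 2 | Atom; Atom1 -> Atom Atom Atom1 | ε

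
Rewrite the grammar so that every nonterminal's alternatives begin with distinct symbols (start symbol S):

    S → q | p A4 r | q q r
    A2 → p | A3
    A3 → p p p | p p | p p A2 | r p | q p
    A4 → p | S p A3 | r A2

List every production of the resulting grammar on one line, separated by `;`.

S has alternatives sharing prefix 'q': factor to S → q S' with S' → ε | q r.
A3 has alternatives sharing prefix 'p p': factor to A3 → p p A3' with A3' → p | ε | A2.

S → p A4 r | q S'; A2 → p | A3; A3 → r p | q p | p p A3'; A4 → p | S p A3 | r A2; S' → ε | q r; A3' → p | ε | A2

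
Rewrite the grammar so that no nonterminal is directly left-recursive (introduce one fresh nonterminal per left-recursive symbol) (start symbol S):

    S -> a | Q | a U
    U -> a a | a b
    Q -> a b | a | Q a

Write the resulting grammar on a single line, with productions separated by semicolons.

S -> a | Q | a U; U -> a a | a b; Q -> a b Q' | a Q'; Q' -> a Q' | ε

Directly left-recursive nonterminal: Q.
For Q: α = {a}, β = {a b, a}. Rewrite as Q → β Q' and Q' → α Q' | ε.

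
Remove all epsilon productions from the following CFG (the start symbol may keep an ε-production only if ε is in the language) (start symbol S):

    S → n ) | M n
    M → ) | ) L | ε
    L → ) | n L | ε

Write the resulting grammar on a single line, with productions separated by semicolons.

The nullable symbols are {L, M}.
ε ∉ L(G), so no ε-production is kept.
Expand every rule over subsets of its nullable positions: S → M n gives M n | n. L → n L gives n L | n.

S → n ) | M n | n; M → ) | ) L; L → ) | n L | n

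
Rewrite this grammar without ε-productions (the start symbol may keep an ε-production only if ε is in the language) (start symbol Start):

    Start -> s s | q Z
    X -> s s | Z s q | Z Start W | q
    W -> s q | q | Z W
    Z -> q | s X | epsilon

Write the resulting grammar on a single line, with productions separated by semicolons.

Start -> s s | q Z | q; X -> s s | Z s q | s q | Z Start W | Start W | q; W -> s q | q | Z W; Z -> q | s X

Nullable nonterminals: {Z}.
ε ∉ L(G), so no ε-production is kept.
Expand every rule over subsets of its nullable positions: Start → q Z gives q Z | q. X → Z s q gives Z s q | s q. X → Z Start W gives Z Start W | Start W.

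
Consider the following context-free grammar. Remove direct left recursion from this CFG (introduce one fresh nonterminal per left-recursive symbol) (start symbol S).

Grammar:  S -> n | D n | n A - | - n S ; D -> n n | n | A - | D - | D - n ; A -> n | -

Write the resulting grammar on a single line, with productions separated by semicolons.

S -> n | D n | n A - | - n S; D -> n n D' | n D' | A - D'; A -> n | -; D' -> - D' | - n D' | ε

D is directly left-recursive.
For D: α = {-, - n}, β = {n n, n, A -}. Rewrite as D → β D' and D' → α D' | ε.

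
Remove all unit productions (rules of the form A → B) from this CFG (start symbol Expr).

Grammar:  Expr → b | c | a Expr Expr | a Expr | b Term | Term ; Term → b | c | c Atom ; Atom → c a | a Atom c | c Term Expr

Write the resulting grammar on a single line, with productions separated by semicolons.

Expr → b | c | c Atom | a Expr Expr | a Expr | b Term; Term → b | c | c Atom; Atom → c a | a Atom c | c Term Expr

Unit pairs: Expr ⇒* {Term}.
For each unit pair (A, B), copy every non-unit production of B to A, then drop all unit productions.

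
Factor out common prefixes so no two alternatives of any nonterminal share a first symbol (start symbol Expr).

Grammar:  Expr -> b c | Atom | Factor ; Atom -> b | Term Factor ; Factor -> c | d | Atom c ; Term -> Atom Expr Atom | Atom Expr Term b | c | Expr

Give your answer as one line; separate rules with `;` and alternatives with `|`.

Expr -> b c | Atom | Factor; Atom -> b | Term Factor; Factor -> c | d | Atom c; Term -> c | Expr | Atom Expr Term1; Term1 -> Atom | Term b

Term has alternatives sharing prefix 'Atom Expr': factor to Term → Atom Expr Term1 with Term1 → Atom | Term b.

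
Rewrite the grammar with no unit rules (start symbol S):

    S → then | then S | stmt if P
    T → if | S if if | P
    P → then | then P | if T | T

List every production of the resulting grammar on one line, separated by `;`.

Unit pairs: P ⇒* {T}; T ⇒* {P}.
For every A with A ⇒* B via unit rules, add B's non-unit alternatives to A; then delete every rule of the form X → Y.

S → then | then S | stmt if P; T → then | then P | if T | if | S if if; P → then | then P | if T | if | S if if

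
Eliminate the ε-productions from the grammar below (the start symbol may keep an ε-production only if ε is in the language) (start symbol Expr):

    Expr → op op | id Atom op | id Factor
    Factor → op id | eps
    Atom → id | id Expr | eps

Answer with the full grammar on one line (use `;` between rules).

Nullable set = {Atom, Factor}.
ε ∉ L(G), so no ε-production is kept.
For each production, add variants omitting each subset of nullable occurrences: Expr → id Atom op gives id Atom op | id op. Expr → id Factor gives id Factor | id.

Expr → op op | id Atom op | id op | id Factor | id; Factor → op id; Atom → id | id Expr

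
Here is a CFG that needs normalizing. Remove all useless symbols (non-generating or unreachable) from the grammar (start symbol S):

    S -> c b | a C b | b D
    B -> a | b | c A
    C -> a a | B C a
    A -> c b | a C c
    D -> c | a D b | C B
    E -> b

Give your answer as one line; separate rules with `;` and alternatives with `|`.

S -> c b | a C b | b D; B -> a | b | c A; C -> a a | B C a; A -> c b | a C c; D -> c | a D b | C B

Generating nonterminals: {A, B, C, D, E, S}.
Reachable from S after that: {A, B, C, D, S}.
Removed useless symbols: {E} and every production mentioning them.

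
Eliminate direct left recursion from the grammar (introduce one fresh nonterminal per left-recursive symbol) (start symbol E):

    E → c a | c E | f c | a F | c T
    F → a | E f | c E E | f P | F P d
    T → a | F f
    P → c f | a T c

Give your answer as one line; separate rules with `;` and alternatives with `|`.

E → c a | c E | f c | a F | c T; F → a F' | E f F' | c E E F' | f P F'; T → a | F f; P → c f | a T c; F' → P d F' | ε

Directly left-recursive nonterminal: F.
For F: α = {P d}, β = {a, E f, c E E, f P}. Rewrite as F → β F' and F' → α F' | ε.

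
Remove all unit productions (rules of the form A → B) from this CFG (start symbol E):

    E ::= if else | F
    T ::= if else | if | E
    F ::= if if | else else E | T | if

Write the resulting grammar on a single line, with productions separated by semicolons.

E ::= if else | if if | else else E | if; T ::= if else | if if | else else E | if; F ::= if else | if if | else else E | if

Unit pairs: E ⇒* {F, T}; F ⇒* {E, T}; T ⇒* {E, F}.
For each unit pair (A, B), copy every non-unit production of B to A, then drop all unit productions.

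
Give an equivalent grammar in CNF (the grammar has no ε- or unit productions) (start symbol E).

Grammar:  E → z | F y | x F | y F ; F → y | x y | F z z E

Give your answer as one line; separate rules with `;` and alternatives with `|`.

E → z | F X1 | X2 F | X1 F; F → y | X2 X1 | F Y1; X1 → y; X2 → x; X3 → z; Y1 → X3 Y2; Y2 → X3 E

Introduce a nonterminal for each terminal appearing in a rule of length ≥ 2: X1 → y, X2 → x, X3 → z.
Binarize each right-hand side of length ≥ 3 by chaining fresh nonterminals (Y1, Y2, …): affected rules were F → F X3 X3 E.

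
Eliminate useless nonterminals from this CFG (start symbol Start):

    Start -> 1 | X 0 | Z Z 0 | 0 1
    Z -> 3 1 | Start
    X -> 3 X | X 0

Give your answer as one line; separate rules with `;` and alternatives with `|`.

Start -> 1 | Z Z 0 | 0 1; Z -> 3 1 | Start

Generating nonterminals: {Start, Z}.
Reachable from Start after that: {Start, Z}.
Removed useless symbols: {X} and every production mentioning them.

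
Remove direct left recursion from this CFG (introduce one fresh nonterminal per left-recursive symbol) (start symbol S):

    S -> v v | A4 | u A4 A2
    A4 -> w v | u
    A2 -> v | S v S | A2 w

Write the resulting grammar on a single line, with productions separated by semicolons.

Left recursion appears on A2.
For A2: α = {w}, β = {v, S v S}. Rewrite as A2 → β A2' and A2' → α A2' | ε.

S -> v v | A4 | u A4 A2; A4 -> w v | u; A2 -> v A2' | S v S A2'; A2' -> w A2' | ε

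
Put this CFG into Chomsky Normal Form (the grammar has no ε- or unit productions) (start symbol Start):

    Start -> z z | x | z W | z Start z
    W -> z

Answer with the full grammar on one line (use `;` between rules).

Introduce a nonterminal for each terminal appearing in a rule of length ≥ 2: X1 → z.
Binarize each right-hand side of length ≥ 3 by chaining fresh nonterminals (Y1, Y2, …): affected rules were Start → X1 Start X1.

Start -> X1 X1 | x | X1 W | X1 Y1; W -> z; X1 -> z; Y1 -> Start X1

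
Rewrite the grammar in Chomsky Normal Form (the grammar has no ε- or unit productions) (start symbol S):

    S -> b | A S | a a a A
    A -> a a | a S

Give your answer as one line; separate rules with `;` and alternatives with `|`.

S -> b | A S | X1 Y1; A -> X1 X1 | X1 S; X1 -> a; Y1 -> X1 Y2; Y2 -> X1 A

Introduce a nonterminal for each terminal appearing in a rule of length ≥ 2: X1 → a.
Binarize each right-hand side of length ≥ 3 by chaining fresh nonterminals (Y1, Y2, …): affected rules were S → X1 X1 X1 A.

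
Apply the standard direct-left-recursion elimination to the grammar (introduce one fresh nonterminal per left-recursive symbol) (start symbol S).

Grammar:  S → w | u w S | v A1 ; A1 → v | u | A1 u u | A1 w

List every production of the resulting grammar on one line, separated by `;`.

S → w | u w S | v A1; A1 → v A1' | u A1'; A1' → u u A1' | w A1' | ε

Left recursion appears on A1.
For A1: α = {u u, w}, β = {v, u}. Rewrite as A1 → β A1' and A1' → α A1' | ε.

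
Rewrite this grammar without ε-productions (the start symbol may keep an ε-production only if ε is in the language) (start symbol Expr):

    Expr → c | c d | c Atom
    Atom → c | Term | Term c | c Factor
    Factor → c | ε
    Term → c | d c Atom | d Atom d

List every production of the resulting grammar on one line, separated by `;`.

Nullable set = {Factor}.
ε ∉ L(G), so no ε-production is kept.

Expr → c | c d | c Atom; Atom → c | Term | Term c | c Factor; Factor → c; Term → c | d c Atom | d Atom d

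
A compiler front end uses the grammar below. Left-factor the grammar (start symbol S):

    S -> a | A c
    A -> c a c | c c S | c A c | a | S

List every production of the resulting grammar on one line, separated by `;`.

A has alternatives sharing prefix 'c': factor to A → c A' with A' → a c | c S | A c.

S -> a | A c; A -> a | S | c A'; A' -> a c | c S | A c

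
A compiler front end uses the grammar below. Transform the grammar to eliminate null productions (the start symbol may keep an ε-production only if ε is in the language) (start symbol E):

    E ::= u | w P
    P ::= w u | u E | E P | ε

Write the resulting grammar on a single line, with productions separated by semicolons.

Nullable set = {P}.
ε ∉ L(G), so no ε-production is kept.
For each production, add variants omitting each subset of nullable occurrences: E → w P gives w P | w. P → E P gives E P | E.

E ::= u | w P | w; P ::= w u | u E | E P | E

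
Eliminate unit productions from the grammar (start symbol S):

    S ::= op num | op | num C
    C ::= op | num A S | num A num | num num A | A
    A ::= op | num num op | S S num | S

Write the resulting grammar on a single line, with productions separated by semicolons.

Unit pairs: A ⇒* {S}; C ⇒* {A, S}.
For every A with A ⇒* B via unit rules, add B's non-unit alternatives to A; then delete every rule of the form X → Y.

S ::= op num | op | num C; C ::= op | num A S | num A num | num num A | op num | num C | num num op | S S num; A ::= op num | op | num C | num num op | S S num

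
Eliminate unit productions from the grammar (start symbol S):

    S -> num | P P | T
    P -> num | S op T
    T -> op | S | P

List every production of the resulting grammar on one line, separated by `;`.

S -> num | P P | S op T | op; P -> num | S op T; T -> num | P P | S op T | op

Unit pairs: S ⇒* {P, T}; T ⇒* {P, S}.
For each unit pair (A, B), copy every non-unit production of B to A, then drop all unit productions.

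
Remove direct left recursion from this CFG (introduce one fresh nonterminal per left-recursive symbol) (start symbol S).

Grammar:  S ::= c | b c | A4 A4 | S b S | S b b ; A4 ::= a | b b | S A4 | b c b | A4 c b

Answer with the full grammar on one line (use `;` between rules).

S ::= c S' | b c S' | A4 A4 S'; A4 ::= a A4' | b b A4' | S A4 A4' | b c b A4'; S' ::= b S S' | b b S' | eps; A4' ::= c b A4' | eps

S, A4 are directly left-recursive.
For S: α = {b S, b b}, β = {c, b c, A4 A4}. Rewrite as S → β S' and S' → α S' | ε.
For A4: α = {c b}, β = {a, b b, S A4, b c b}. Rewrite as A4 → β A4' and A4' → α A4' | ε.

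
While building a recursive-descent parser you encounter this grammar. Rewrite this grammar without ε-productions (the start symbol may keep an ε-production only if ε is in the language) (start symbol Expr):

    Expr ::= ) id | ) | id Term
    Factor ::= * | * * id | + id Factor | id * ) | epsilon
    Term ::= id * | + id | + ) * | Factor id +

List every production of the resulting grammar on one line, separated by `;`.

Expr ::= ) id | ) | id Term; Factor ::= * | * * id | + id Factor | + id | id * ); Term ::= id * | + id | + ) * | Factor id + | id +

Nullable set = {Factor}.
ε ∉ L(G), so no ε-production is kept.
Add the nullable-subset variants: Factor → + id Factor gives + id Factor | + id. Term → Factor id + gives Factor id + | id +.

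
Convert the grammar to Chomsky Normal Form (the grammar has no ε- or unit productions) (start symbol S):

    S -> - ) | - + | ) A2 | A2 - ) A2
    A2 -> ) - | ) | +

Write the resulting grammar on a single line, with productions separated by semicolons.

Introduce a nonterminal for each terminal appearing in a rule of length ≥ 2: X1 → -, X2 → ), X3 → +.
Binarize each right-hand side of length ≥ 3 by chaining fresh nonterminals (Y1, Y2, …): affected rules were S → A2 X1 X2 A2.

S -> X1 X2 | X1 X3 | X2 A2 | A2 Y1; A2 -> X2 X1 | ) | +; X1 -> -; X2 -> ); X3 -> +; Y1 -> X1 Y2; Y2 -> X2 A2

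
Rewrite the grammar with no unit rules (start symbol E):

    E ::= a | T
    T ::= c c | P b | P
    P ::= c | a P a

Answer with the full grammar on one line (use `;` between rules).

E ::= a | c | a P a | c c | P b; T ::= c | a P a | c c | P b; P ::= c | a P a

Unit pairs: E ⇒* {P, T}; T ⇒* {P}.
For each unit pair (A, B), copy every non-unit production of B to A, then drop all unit productions.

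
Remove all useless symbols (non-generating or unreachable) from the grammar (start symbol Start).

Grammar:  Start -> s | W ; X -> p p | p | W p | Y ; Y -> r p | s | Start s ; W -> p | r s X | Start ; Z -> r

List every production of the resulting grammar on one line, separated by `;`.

Generating nonterminals: {Start, W, X, Y, Z}.
Reachable from Start after that: {Start, W, X, Y}.
Removed useless symbols: {Z} and every production mentioning them.

Start -> s | W; X -> p p | p | W p | Y; Y -> r p | s | Start s; W -> p | r s X | Start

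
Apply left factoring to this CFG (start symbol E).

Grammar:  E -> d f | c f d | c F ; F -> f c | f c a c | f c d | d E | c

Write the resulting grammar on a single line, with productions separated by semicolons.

E -> d f | c E'; F -> d E | c | f c F'; E' -> f d | F; F' -> ε | a c | d

E has alternatives sharing prefix 'c': factor to E → c E' with E' → f d | F.
F has alternatives sharing prefix 'f c': factor to F → f c F' with F' → ε | a c | d.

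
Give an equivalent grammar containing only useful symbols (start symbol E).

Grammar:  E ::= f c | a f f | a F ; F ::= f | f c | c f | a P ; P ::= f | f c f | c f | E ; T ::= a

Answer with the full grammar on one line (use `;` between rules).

Generating nonterminals: {E, F, P, T}.
Reachable from E after that: {E, F, P}.
Removed useless symbols: {T} and every production mentioning them.

E ::= f c | a f f | a F; F ::= f | f c | c f | a P; P ::= f | f c f | c f | E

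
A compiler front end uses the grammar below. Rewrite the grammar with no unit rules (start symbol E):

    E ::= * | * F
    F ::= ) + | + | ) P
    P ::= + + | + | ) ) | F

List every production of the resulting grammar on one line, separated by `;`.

Unit pairs: P ⇒* {F}.
For each unit pair (A, B), copy every non-unit production of B to A, then drop all unit productions.

E ::= * | * F; F ::= ) + | + | ) P; P ::= ) + | + | ) P | + + | ) )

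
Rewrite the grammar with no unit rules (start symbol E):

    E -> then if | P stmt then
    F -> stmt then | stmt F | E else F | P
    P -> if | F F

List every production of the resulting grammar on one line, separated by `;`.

Unit pairs: F ⇒* {P}.
Replace each nonterminal's rules with the union of the non-unit rules of every nonterminal it unit-derives.

E -> then if | P stmt then; F -> stmt then | stmt F | E else F | if | F F; P -> if | F F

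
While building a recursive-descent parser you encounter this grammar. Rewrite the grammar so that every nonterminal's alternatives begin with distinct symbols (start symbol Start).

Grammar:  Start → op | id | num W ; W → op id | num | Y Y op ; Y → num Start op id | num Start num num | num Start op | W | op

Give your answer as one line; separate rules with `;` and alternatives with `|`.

Y has alternatives sharing prefix 'num Start': factor to Y → num Start Y1 with Y1 → op id | num num | op.
Y1 has alternatives sharing prefix 'op': factor to Y1 → op Y11 with Y11 → id | ε.

Start → op | id | num W; W → op id | num | Y Y op; Y → W | op | num Start Y1; Y1 → num num | op Y11; Y11 → id | ε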